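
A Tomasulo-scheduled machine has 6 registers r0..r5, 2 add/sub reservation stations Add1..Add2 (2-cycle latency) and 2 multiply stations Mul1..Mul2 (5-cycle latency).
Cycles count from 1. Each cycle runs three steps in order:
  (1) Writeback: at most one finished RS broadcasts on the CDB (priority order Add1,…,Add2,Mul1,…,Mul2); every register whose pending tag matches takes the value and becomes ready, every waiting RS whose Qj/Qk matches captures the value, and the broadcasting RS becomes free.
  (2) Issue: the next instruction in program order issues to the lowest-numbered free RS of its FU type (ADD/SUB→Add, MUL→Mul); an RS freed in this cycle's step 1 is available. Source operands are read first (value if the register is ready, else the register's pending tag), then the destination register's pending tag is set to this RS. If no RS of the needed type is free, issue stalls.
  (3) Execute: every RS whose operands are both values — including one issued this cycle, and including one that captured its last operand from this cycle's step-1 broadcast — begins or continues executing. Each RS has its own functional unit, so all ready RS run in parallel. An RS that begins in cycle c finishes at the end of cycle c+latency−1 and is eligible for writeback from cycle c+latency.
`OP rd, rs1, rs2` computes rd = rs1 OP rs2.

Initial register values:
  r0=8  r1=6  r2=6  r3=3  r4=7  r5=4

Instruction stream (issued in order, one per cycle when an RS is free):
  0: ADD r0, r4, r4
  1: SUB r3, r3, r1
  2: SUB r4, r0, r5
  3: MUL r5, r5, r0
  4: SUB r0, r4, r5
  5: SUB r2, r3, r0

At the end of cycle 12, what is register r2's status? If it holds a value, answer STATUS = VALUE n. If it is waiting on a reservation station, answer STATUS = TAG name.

STATUS = TAG Add2

  c1: issue ADD r0<-Add1  regs: r0:Add1,r1:6,r2:6,r3:3,r4:7,r5:4
  c2: issue SUB r3<-Add2  regs: r0:Add1,r1:6,r2:6,r3:Add2,r4:7,r5:4
  c3: CDB Add1=14; issue SUB r4<-Add1  regs: r0:14,r1:6,r2:6,r3:Add2,r4:Add1,r5:4
  c4: CDB Add2=-3; issue MUL r5<-Mul1  regs: r0:14,r1:6,r2:6,r3:-3,r4:Add1,r5:Mul1
  c5: CDB Add1=10; issue SUB r0<-Add1  regs: r0:Add1,r1:6,r2:6,r3:-3,r4:10,r5:Mul1
  c6: issue SUB r2<-Add2  regs: r0:Add1,r1:6,r2:Add2,r3:-3,r4:10,r5:Mul1
  c7: -  regs: r0:Add1,r1:6,r2:Add2,r3:-3,r4:10,r5:Mul1
  c8: -  regs: r0:Add1,r1:6,r2:Add2,r3:-3,r4:10,r5:Mul1
  c9: CDB Mul1=56  regs: r0:Add1,r1:6,r2:Add2,r3:-3,r4:10,r5:56
  c10: -  regs: r0:Add1,r1:6,r2:Add2,r3:-3,r4:10,r5:56
  c11: CDB Add1=-46  regs: r0:-46,r1:6,r2:Add2,r3:-3,r4:10,r5:56
  c12: -  regs: r0:-46,r1:6,r2:Add2,r3:-3,r4:10,r5:56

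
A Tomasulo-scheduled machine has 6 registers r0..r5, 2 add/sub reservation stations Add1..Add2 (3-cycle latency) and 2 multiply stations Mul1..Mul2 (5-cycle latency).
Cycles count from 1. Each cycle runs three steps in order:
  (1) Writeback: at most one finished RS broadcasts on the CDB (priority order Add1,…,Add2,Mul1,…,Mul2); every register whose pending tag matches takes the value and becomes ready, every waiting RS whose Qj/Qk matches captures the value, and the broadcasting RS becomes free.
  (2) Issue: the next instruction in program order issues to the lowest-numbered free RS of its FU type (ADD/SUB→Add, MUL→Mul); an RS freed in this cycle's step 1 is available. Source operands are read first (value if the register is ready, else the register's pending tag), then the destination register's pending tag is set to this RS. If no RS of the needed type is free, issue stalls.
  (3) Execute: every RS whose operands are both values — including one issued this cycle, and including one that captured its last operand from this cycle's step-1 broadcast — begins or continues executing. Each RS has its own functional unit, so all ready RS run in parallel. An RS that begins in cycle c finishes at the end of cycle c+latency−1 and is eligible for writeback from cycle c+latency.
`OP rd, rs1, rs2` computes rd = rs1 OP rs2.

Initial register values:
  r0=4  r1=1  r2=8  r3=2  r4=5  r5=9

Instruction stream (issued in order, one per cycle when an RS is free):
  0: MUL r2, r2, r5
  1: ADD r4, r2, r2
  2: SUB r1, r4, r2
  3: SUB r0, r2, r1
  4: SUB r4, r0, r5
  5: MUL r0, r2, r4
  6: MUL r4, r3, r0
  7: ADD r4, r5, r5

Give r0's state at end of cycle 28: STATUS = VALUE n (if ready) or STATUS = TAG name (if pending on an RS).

cycle 1: issue MUL r2<-Mul1 // r0:4,r1:1,r2:Mul1,r3:2,r4:5,r5:9
cycle 2: issue ADD r4<-Add1 // r0:4,r1:1,r2:Mul1,r3:2,r4:Add1,r5:9
cycle 3: issue SUB r1<-Add2 // r0:4,r1:Add2,r2:Mul1,r3:2,r4:Add1,r5:9
cycle 4: stall // r0:4,r1:Add2,r2:Mul1,r3:2,r4:Add1,r5:9
cycle 5: stall // r0:4,r1:Add2,r2:Mul1,r3:2,r4:Add1,r5:9
cycle 6: CDB Mul1=72; stall // r0:4,r1:Add2,r2:72,r3:2,r4:Add1,r5:9
cycle 7: stall // r0:4,r1:Add2,r2:72,r3:2,r4:Add1,r5:9
cycle 8: stall // r0:4,r1:Add2,r2:72,r3:2,r4:Add1,r5:9
cycle 9: CDB Add1=144; issue SUB r0<-Add1 // r0:Add1,r1:Add2,r2:72,r3:2,r4:144,r5:9
cycle 10: stall // r0:Add1,r1:Add2,r2:72,r3:2,r4:144,r5:9
cycle 11: stall // r0:Add1,r1:Add2,r2:72,r3:2,r4:144,r5:9
cycle 12: CDB Add2=72; issue SUB r4<-Add2 // r0:Add1,r1:72,r2:72,r3:2,r4:Add2,r5:9
cycle 13: issue MUL r0<-Mul1 // r0:Mul1,r1:72,r2:72,r3:2,r4:Add2,r5:9
cycle 14: issue MUL r4<-Mul2 // r0:Mul1,r1:72,r2:72,r3:2,r4:Mul2,r5:9
cycle 15: CDB Add1=0; issue ADD r4<-Add1 // r0:Mul1,r1:72,r2:72,r3:2,r4:Add1,r5:9
cycle 16: - // r0:Mul1,r1:72,r2:72,r3:2,r4:Add1,r5:9
cycle 17: - // r0:Mul1,r1:72,r2:72,r3:2,r4:Add1,r5:9
cycle 18: CDB Add1=18 // r0:Mul1,r1:72,r2:72,r3:2,r4:18,r5:9
cycle 19: CDB Add2=-9 // r0:Mul1,r1:72,r2:72,r3:2,r4:18,r5:9
cycle 20: - // r0:Mul1,r1:72,r2:72,r3:2,r4:18,r5:9
cycle 21: - // r0:Mul1,r1:72,r2:72,r3:2,r4:18,r5:9
cycle 22: - // r0:Mul1,r1:72,r2:72,r3:2,r4:18,r5:9
cycle 23: - // r0:Mul1,r1:72,r2:72,r3:2,r4:18,r5:9
cycle 24: CDB Mul1=-648 // r0:-648,r1:72,r2:72,r3:2,r4:18,r5:9
cycle 25: - // r0:-648,r1:72,r2:72,r3:2,r4:18,r5:9
cycle 26: - // r0:-648,r1:72,r2:72,r3:2,r4:18,r5:9
cycle 27: - // r0:-648,r1:72,r2:72,r3:2,r4:18,r5:9
cycle 28: - // r0:-648,r1:72,r2:72,r3:2,r4:18,r5:9

STATUS = VALUE -648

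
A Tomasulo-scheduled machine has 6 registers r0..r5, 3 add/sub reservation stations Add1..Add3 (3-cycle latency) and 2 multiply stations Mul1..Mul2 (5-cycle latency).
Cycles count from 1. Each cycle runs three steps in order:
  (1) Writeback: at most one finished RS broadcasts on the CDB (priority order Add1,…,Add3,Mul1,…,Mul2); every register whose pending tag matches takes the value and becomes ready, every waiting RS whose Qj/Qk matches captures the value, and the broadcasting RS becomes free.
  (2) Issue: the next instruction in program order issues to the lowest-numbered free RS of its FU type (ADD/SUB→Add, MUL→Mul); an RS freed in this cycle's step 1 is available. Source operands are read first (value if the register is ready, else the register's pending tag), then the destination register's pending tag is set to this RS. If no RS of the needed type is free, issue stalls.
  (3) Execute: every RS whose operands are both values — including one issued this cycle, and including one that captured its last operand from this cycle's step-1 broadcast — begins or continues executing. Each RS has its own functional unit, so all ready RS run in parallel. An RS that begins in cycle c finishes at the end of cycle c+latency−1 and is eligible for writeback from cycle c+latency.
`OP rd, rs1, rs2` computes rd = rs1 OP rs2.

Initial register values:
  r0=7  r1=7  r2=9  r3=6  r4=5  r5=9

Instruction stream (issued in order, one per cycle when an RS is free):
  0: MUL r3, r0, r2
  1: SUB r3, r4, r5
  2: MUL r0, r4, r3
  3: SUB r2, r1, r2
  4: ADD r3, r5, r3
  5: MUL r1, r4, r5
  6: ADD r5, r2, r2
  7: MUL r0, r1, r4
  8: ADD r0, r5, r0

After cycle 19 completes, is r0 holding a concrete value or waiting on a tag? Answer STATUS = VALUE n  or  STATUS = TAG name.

  c1: issue MUL r3<-Mul1  regs: r0:7,r1:7,r2:9,r3:Mul1,r4:5,r5:9
  c2: issue SUB r3<-Add1  regs: r0:7,r1:7,r2:9,r3:Add1,r4:5,r5:9
  c3: issue MUL r0<-Mul2  regs: r0:Mul2,r1:7,r2:9,r3:Add1,r4:5,r5:9
  c4: issue SUB r2<-Add2  regs: r0:Mul2,r1:7,r2:Add2,r3:Add1,r4:5,r5:9
  c5: CDB Add1=-4; issue ADD r3<-Add1  regs: r0:Mul2,r1:7,r2:Add2,r3:Add1,r4:5,r5:9
  c6: CDB Mul1=63; issue MUL r1<-Mul1  regs: r0:Mul2,r1:Mul1,r2:Add2,r3:Add1,r4:5,r5:9
  c7: CDB Add2=-2; issue ADD r5<-Add2  regs: r0:Mul2,r1:Mul1,r2:-2,r3:Add1,r4:5,r5:Add2
  c8: CDB Add1=5; stall  regs: r0:Mul2,r1:Mul1,r2:-2,r3:5,r4:5,r5:Add2
  c9: stall  regs: r0:Mul2,r1:Mul1,r2:-2,r3:5,r4:5,r5:Add2
  c10: CDB Add2=-4; stall  regs: r0:Mul2,r1:Mul1,r2:-2,r3:5,r4:5,r5:-4
  c11: CDB Mul1=45; issue MUL r0<-Mul1  regs: r0:Mul1,r1:45,r2:-2,r3:5,r4:5,r5:-4
  c12: CDB Mul2=-20; issue ADD r0<-Add1  regs: r0:Add1,r1:45,r2:-2,r3:5,r4:5,r5:-4
  c13: -  regs: r0:Add1,r1:45,r2:-2,r3:5,r4:5,r5:-4
  c14: -  regs: r0:Add1,r1:45,r2:-2,r3:5,r4:5,r5:-4
  c15: -  regs: r0:Add1,r1:45,r2:-2,r3:5,r4:5,r5:-4
  c16: CDB Mul1=225  regs: r0:Add1,r1:45,r2:-2,r3:5,r4:5,r5:-4
  c17: -  regs: r0:Add1,r1:45,r2:-2,r3:5,r4:5,r5:-4
  c18: -  regs: r0:Add1,r1:45,r2:-2,r3:5,r4:5,r5:-4
  c19: CDB Add1=221  regs: r0:221,r1:45,r2:-2,r3:5,r4:5,r5:-4

STATUS = VALUE 221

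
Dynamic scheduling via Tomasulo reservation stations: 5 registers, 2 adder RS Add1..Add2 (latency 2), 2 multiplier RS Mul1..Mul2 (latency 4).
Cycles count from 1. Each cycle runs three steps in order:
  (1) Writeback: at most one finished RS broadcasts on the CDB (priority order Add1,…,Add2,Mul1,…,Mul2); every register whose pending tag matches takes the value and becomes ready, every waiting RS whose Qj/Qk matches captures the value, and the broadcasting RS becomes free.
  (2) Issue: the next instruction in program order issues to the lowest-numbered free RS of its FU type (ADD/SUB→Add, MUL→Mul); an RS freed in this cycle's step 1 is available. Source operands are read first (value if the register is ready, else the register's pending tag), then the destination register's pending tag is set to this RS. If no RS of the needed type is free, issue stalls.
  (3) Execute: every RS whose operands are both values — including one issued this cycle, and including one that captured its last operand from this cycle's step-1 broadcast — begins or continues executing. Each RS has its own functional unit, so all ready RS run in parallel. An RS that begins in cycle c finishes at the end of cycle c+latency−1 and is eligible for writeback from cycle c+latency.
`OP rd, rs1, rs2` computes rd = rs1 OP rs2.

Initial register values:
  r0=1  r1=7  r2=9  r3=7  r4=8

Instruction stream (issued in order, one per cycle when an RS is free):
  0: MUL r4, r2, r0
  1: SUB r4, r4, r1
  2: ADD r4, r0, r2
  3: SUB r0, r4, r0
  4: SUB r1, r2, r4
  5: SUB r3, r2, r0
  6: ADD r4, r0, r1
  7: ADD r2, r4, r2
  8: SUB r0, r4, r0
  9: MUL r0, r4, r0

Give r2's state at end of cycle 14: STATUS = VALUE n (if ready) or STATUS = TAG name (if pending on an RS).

STATUS = VALUE 17

cycle 1: issue MUL r4<-Mul1 // r0:1,r1:7,r2:9,r3:7,r4:Mul1
cycle 2: issue SUB r4<-Add1 // r0:1,r1:7,r2:9,r3:7,r4:Add1
cycle 3: issue ADD r4<-Add2 // r0:1,r1:7,r2:9,r3:7,r4:Add2
cycle 4: stall // r0:1,r1:7,r2:9,r3:7,r4:Add2
cycle 5: CDB Add2=10; issue SUB r0<-Add2 // r0:Add2,r1:7,r2:9,r3:7,r4:10
cycle 6: CDB Mul1=9; stall // r0:Add2,r1:7,r2:9,r3:7,r4:10
cycle 7: CDB Add2=9; issue SUB r1<-Add2 // r0:9,r1:Add2,r2:9,r3:7,r4:10
cycle 8: CDB Add1=2; issue SUB r3<-Add1 // r0:9,r1:Add2,r2:9,r3:Add1,r4:10
cycle 9: CDB Add2=-1; issue ADD r4<-Add2 // r0:9,r1:-1,r2:9,r3:Add1,r4:Add2
cycle 10: CDB Add1=0; issue ADD r2<-Add1 // r0:9,r1:-1,r2:Add1,r3:0,r4:Add2
cycle 11: CDB Add2=8; issue SUB r0<-Add2 // r0:Add2,r1:-1,r2:Add1,r3:0,r4:8
cycle 12: issue MUL r0<-Mul1 // r0:Mul1,r1:-1,r2:Add1,r3:0,r4:8
cycle 13: CDB Add1=17 // r0:Mul1,r1:-1,r2:17,r3:0,r4:8
cycle 14: CDB Add2=-1 // r0:Mul1,r1:-1,r2:17,r3:0,r4:8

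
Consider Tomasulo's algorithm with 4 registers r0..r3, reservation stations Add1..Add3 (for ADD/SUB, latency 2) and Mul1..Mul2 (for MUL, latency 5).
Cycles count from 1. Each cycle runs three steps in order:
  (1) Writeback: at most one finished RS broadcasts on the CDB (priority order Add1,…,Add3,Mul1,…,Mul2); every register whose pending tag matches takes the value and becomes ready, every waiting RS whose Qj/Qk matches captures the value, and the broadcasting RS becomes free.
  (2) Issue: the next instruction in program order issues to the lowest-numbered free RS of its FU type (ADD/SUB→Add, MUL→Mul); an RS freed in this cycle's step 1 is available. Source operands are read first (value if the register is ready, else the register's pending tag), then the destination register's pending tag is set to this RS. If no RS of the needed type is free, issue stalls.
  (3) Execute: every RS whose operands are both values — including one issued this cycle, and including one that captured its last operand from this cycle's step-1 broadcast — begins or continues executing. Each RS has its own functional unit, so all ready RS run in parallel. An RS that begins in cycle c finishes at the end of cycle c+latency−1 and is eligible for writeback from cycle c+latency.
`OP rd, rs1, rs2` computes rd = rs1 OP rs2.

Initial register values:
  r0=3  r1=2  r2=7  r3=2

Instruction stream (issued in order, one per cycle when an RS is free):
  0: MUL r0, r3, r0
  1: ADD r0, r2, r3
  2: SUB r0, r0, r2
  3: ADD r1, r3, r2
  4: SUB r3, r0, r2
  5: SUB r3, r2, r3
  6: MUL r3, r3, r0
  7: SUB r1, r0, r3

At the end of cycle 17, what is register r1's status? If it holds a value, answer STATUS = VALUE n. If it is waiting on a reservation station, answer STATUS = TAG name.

STATUS = TAG Add2

  c1: issue MUL r0<-Mul1  regs: r0:Mul1,r1:2,r2:7,r3:2
  c2: issue ADD r0<-Add1  regs: r0:Add1,r1:2,r2:7,r3:2
  c3: issue SUB r0<-Add2  regs: r0:Add2,r1:2,r2:7,r3:2
  c4: CDB Add1=9; issue ADD r1<-Add1  regs: r0:Add2,r1:Add1,r2:7,r3:2
  c5: issue SUB r3<-Add3  regs: r0:Add2,r1:Add1,r2:7,r3:Add3
  c6: CDB Add1=9; issue SUB r3<-Add1  regs: r0:Add2,r1:9,r2:7,r3:Add1
  c7: CDB Add2=2; issue MUL r3<-Mul2  regs: r0:2,r1:9,r2:7,r3:Mul2
  c8: CDB Mul1=6; issue SUB r1<-Add2  regs: r0:2,r1:Add2,r2:7,r3:Mul2
  c9: CDB Add3=-5  regs: r0:2,r1:Add2,r2:7,r3:Mul2
  c10: -  regs: r0:2,r1:Add2,r2:7,r3:Mul2
  c11: CDB Add1=12  regs: r0:2,r1:Add2,r2:7,r3:Mul2
  c12: -  regs: r0:2,r1:Add2,r2:7,r3:Mul2
  c13: -  regs: r0:2,r1:Add2,r2:7,r3:Mul2
  c14: -  regs: r0:2,r1:Add2,r2:7,r3:Mul2
  c15: -  regs: r0:2,r1:Add2,r2:7,r3:Mul2
  c16: CDB Mul2=24  regs: r0:2,r1:Add2,r2:7,r3:24
  c17: -  regs: r0:2,r1:Add2,r2:7,r3:24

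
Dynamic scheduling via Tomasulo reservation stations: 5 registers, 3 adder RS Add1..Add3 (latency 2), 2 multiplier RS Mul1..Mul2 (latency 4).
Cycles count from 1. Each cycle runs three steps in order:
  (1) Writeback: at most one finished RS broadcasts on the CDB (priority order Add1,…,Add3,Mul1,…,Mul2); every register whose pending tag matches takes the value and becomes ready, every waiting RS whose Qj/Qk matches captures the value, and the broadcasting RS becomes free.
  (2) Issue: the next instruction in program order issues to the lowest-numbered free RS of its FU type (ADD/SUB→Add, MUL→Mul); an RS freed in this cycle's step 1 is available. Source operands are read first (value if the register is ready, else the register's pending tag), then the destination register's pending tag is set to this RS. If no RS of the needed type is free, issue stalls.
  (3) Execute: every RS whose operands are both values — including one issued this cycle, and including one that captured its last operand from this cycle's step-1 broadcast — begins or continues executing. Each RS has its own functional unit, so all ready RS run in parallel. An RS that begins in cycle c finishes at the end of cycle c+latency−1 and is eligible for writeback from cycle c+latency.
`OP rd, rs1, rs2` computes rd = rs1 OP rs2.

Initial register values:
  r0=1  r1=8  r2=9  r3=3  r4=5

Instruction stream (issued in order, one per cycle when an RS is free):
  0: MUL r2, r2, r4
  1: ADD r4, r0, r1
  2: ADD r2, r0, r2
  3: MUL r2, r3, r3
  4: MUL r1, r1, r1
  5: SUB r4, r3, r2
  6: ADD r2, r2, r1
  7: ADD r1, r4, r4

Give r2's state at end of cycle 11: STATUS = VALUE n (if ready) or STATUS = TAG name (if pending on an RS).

cycle 1: issue MUL r2<-Mul1 // r0:1,r1:8,r2:Mul1,r3:3,r4:5
cycle 2: issue ADD r4<-Add1 // r0:1,r1:8,r2:Mul1,r3:3,r4:Add1
cycle 3: issue ADD r2<-Add2 // r0:1,r1:8,r2:Add2,r3:3,r4:Add1
cycle 4: CDB Add1=9; issue MUL r2<-Mul2 // r0:1,r1:8,r2:Mul2,r3:3,r4:9
cycle 5: CDB Mul1=45; issue MUL r1<-Mul1 // r0:1,r1:Mul1,r2:Mul2,r3:3,r4:9
cycle 6: issue SUB r4<-Add1 // r0:1,r1:Mul1,r2:Mul2,r3:3,r4:Add1
cycle 7: CDB Add2=46; issue ADD r2<-Add2 // r0:1,r1:Mul1,r2:Add2,r3:3,r4:Add1
cycle 8: CDB Mul2=9; issue ADD r1<-Add3 // r0:1,r1:Add3,r2:Add2,r3:3,r4:Add1
cycle 9: CDB Mul1=64 // r0:1,r1:Add3,r2:Add2,r3:3,r4:Add1
cycle 10: CDB Add1=-6 // r0:1,r1:Add3,r2:Add2,r3:3,r4:-6
cycle 11: CDB Add2=73 // r0:1,r1:Add3,r2:73,r3:3,r4:-6

STATUS = VALUE 73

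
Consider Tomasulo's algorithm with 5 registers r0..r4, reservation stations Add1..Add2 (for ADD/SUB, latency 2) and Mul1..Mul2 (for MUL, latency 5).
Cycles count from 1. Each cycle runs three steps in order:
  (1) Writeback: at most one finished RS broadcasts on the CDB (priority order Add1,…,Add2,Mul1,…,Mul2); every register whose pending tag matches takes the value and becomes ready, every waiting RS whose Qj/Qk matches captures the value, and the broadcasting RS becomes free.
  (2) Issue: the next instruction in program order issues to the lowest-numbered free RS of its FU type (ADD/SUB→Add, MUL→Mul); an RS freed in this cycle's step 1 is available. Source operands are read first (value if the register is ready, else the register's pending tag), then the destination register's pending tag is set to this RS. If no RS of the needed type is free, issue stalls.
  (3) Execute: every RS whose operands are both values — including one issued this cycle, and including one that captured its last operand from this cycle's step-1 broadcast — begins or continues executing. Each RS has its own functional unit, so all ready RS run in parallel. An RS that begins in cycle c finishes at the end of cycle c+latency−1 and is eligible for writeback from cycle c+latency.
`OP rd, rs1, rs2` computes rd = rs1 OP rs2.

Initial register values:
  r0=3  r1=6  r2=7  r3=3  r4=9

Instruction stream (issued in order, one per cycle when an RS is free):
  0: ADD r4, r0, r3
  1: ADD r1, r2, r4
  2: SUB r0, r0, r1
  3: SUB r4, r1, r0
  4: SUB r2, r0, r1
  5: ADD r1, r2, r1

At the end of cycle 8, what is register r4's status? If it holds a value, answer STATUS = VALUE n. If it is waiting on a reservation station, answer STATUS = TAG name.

STATUS = TAG Add2

cycle 1: issue ADD r4<-Add1 // r0:3,r1:6,r2:7,r3:3,r4:Add1
cycle 2: issue ADD r1<-Add2 // r0:3,r1:Add2,r2:7,r3:3,r4:Add1
cycle 3: CDB Add1=6; issue SUB r0<-Add1 // r0:Add1,r1:Add2,r2:7,r3:3,r4:6
cycle 4: stall // r0:Add1,r1:Add2,r2:7,r3:3,r4:6
cycle 5: CDB Add2=13; issue SUB r4<-Add2 // r0:Add1,r1:13,r2:7,r3:3,r4:Add2
cycle 6: stall // r0:Add1,r1:13,r2:7,r3:3,r4:Add2
cycle 7: CDB Add1=-10; issue SUB r2<-Add1 // r0:-10,r1:13,r2:Add1,r3:3,r4:Add2
cycle 8: stall // r0:-10,r1:13,r2:Add1,r3:3,r4:Add2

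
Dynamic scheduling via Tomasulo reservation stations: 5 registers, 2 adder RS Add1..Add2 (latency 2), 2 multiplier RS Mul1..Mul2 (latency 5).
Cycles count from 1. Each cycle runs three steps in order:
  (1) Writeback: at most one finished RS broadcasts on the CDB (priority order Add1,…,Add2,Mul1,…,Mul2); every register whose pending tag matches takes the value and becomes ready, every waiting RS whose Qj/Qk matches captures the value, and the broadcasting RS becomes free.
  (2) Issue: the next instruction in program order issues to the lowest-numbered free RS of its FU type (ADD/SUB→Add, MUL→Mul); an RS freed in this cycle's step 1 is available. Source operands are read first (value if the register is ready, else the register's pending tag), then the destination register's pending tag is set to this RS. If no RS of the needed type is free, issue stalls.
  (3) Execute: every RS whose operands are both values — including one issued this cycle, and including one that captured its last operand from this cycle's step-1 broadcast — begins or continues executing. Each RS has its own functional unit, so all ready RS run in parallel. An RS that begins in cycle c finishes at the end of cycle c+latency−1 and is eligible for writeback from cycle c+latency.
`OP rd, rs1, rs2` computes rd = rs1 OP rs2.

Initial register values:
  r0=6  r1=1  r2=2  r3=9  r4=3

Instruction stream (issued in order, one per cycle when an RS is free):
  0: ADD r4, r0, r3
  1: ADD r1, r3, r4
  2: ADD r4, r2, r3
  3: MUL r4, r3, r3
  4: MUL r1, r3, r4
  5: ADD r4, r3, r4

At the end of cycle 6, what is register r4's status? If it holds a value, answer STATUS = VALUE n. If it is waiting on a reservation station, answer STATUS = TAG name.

cycle 1: issue ADD r4<-Add1 // r0:6,r1:1,r2:2,r3:9,r4:Add1
cycle 2: issue ADD r1<-Add2 // r0:6,r1:Add2,r2:2,r3:9,r4:Add1
cycle 3: CDB Add1=15; issue ADD r4<-Add1 // r0:6,r1:Add2,r2:2,r3:9,r4:Add1
cycle 4: issue MUL r4<-Mul1 // r0:6,r1:Add2,r2:2,r3:9,r4:Mul1
cycle 5: CDB Add1=11; issue MUL r1<-Mul2 // r0:6,r1:Mul2,r2:2,r3:9,r4:Mul1
cycle 6: CDB Add2=24; issue ADD r4<-Add1 // r0:6,r1:Mul2,r2:2,r3:9,r4:Add1

STATUS = TAG Add1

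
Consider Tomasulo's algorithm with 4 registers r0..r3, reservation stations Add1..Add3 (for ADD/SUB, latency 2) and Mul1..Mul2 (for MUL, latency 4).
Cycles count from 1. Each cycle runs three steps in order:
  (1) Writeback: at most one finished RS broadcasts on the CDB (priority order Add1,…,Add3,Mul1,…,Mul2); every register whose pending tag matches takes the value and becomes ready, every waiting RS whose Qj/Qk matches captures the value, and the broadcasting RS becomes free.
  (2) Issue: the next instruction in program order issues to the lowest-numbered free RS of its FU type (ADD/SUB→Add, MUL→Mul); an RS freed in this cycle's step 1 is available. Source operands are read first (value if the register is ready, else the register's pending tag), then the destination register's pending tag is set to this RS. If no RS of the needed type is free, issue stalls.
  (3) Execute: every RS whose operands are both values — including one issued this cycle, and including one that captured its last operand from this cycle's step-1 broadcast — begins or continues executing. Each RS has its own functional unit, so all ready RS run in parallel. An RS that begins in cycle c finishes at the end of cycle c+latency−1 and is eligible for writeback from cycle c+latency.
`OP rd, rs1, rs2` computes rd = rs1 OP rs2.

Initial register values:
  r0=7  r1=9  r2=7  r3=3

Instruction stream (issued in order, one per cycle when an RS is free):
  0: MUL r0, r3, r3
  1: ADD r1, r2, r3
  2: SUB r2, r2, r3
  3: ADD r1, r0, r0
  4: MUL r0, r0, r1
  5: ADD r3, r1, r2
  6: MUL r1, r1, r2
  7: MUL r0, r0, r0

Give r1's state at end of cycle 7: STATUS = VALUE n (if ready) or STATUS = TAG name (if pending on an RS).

c1: issue MUL r0<-Mul1 | r0:Mul1,r1:9,r2:7,r3:3
c2: issue ADD r1<-Add1 | r0:Mul1,r1:Add1,r2:7,r3:3
c3: issue SUB r2<-Add2 | r0:Mul1,r1:Add1,r2:Add2,r3:3
c4: CDB Add1=10; issue ADD r1<-Add1 | r0:Mul1,r1:Add1,r2:Add2,r3:3
c5: CDB Add2=4; issue MUL r0<-Mul2 | r0:Mul2,r1:Add1,r2:4,r3:3
c6: CDB Mul1=9; issue ADD r3<-Add2 | r0:Mul2,r1:Add1,r2:4,r3:Add2
c7: issue MUL r1<-Mul1 | r0:Mul2,r1:Mul1,r2:4,r3:Add2

STATUS = TAG Mul1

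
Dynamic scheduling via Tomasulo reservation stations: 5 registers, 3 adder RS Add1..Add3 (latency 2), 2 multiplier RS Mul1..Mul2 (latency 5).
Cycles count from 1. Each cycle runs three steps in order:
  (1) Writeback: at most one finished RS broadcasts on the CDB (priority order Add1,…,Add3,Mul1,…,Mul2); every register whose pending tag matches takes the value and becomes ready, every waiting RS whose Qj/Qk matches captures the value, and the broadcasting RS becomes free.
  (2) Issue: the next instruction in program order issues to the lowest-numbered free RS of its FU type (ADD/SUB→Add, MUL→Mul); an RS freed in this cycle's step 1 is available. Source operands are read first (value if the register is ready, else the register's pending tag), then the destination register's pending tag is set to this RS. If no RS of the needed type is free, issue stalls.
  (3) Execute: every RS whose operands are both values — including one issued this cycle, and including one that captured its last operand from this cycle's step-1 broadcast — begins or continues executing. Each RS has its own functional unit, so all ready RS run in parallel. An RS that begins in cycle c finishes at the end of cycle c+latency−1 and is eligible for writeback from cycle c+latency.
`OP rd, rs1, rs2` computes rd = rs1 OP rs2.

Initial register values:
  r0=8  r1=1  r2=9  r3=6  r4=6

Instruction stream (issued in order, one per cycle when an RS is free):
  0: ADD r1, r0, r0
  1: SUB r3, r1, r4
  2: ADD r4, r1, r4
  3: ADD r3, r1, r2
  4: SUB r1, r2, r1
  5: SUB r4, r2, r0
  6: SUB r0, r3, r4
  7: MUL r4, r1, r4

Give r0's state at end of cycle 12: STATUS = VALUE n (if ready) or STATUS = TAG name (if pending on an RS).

STATUS = VALUE 24

c1: issue ADD r1<-Add1 | r0:8,r1:Add1,r2:9,r3:6,r4:6
c2: issue SUB r3<-Add2 | r0:8,r1:Add1,r2:9,r3:Add2,r4:6
c3: CDB Add1=16; issue ADD r4<-Add1 | r0:8,r1:16,r2:9,r3:Add2,r4:Add1
c4: issue ADD r3<-Add3 | r0:8,r1:16,r2:9,r3:Add3,r4:Add1
c5: CDB Add1=22; issue SUB r1<-Add1 | r0:8,r1:Add1,r2:9,r3:Add3,r4:22
c6: CDB Add2=10; issue SUB r4<-Add2 | r0:8,r1:Add1,r2:9,r3:Add3,r4:Add2
c7: CDB Add1=-7; issue SUB r0<-Add1 | r0:Add1,r1:-7,r2:9,r3:Add3,r4:Add2
c8: CDB Add2=1; issue MUL r4<-Mul1 | r0:Add1,r1:-7,r2:9,r3:Add3,r4:Mul1
c9: CDB Add3=25 | r0:Add1,r1:-7,r2:9,r3:25,r4:Mul1
c10: - | r0:Add1,r1:-7,r2:9,r3:25,r4:Mul1
c11: CDB Add1=24 | r0:24,r1:-7,r2:9,r3:25,r4:Mul1
c12: - | r0:24,r1:-7,r2:9,r3:25,r4:Mul1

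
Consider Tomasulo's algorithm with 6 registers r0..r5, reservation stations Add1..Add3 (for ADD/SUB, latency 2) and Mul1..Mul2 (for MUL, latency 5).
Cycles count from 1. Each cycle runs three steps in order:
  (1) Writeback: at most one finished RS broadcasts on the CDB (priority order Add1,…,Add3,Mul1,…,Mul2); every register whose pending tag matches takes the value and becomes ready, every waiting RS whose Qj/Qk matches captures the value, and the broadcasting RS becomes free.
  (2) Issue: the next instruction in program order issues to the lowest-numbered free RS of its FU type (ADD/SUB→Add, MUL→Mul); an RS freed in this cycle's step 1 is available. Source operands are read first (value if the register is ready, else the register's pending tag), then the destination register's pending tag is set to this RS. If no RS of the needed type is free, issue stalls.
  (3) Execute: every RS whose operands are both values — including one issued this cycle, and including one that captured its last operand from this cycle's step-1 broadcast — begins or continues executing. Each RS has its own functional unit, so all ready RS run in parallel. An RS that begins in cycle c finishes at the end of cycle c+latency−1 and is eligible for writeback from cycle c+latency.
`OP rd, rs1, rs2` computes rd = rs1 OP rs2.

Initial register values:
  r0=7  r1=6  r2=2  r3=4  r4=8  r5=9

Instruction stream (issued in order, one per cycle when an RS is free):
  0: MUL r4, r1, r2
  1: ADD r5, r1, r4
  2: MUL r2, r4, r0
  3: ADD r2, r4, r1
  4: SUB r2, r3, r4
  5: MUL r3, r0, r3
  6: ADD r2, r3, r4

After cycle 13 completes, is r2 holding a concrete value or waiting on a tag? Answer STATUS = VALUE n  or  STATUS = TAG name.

STATUS = VALUE 40

  c1: issue MUL r4<-Mul1  regs: r0:7,r1:6,r2:2,r3:4,r4:Mul1,r5:9
  c2: issue ADD r5<-Add1  regs: r0:7,r1:6,r2:2,r3:4,r4:Mul1,r5:Add1
  c3: issue MUL r2<-Mul2  regs: r0:7,r1:6,r2:Mul2,r3:4,r4:Mul1,r5:Add1
  c4: issue ADD r2<-Add2  regs: r0:7,r1:6,r2:Add2,r3:4,r4:Mul1,r5:Add1
  c5: issue SUB r2<-Add3  regs: r0:7,r1:6,r2:Add3,r3:4,r4:Mul1,r5:Add1
  c6: CDB Mul1=12; issue MUL r3<-Mul1  regs: r0:7,r1:6,r2:Add3,r3:Mul1,r4:12,r5:Add1
  c7: stall  regs: r0:7,r1:6,r2:Add3,r3:Mul1,r4:12,r5:Add1
  c8: CDB Add1=18; issue ADD r2<-Add1  regs: r0:7,r1:6,r2:Add1,r3:Mul1,r4:12,r5:18
  c9: CDB Add2=18  regs: r0:7,r1:6,r2:Add1,r3:Mul1,r4:12,r5:18
  c10: CDB Add3=-8  regs: r0:7,r1:6,r2:Add1,r3:Mul1,r4:12,r5:18
  c11: CDB Mul1=28  regs: r0:7,r1:6,r2:Add1,r3:28,r4:12,r5:18
  c12: CDB Mul2=84  regs: r0:7,r1:6,r2:Add1,r3:28,r4:12,r5:18
  c13: CDB Add1=40  regs: r0:7,r1:6,r2:40,r3:28,r4:12,r5:18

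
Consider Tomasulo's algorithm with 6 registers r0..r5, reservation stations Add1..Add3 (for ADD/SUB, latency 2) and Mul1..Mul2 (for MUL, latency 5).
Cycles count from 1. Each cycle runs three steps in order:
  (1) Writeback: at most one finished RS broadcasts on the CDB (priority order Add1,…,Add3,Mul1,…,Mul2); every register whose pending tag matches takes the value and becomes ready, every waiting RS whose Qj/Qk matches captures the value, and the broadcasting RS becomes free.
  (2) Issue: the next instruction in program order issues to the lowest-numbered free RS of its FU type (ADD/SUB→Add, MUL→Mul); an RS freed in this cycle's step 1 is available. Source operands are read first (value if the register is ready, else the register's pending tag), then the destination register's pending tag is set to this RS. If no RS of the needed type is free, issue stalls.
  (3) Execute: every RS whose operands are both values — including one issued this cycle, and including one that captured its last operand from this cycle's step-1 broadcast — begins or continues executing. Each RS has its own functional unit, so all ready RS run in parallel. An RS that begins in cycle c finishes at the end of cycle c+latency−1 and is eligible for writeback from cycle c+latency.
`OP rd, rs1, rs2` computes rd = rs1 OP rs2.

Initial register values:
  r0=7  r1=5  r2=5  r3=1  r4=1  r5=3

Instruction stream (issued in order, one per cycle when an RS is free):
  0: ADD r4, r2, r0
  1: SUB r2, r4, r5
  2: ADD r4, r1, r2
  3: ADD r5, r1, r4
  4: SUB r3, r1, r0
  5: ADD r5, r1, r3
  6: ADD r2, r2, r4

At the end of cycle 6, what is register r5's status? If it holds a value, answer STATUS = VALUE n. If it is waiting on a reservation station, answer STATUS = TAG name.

c1: issue ADD r4<-Add1 | r0:7,r1:5,r2:5,r3:1,r4:Add1,r5:3
c2: issue SUB r2<-Add2 | r0:7,r1:5,r2:Add2,r3:1,r4:Add1,r5:3
c3: CDB Add1=12; issue ADD r4<-Add1 | r0:7,r1:5,r2:Add2,r3:1,r4:Add1,r5:3
c4: issue ADD r5<-Add3 | r0:7,r1:5,r2:Add2,r3:1,r4:Add1,r5:Add3
c5: CDB Add2=9; issue SUB r3<-Add2 | r0:7,r1:5,r2:9,r3:Add2,r4:Add1,r5:Add3
c6: stall | r0:7,r1:5,r2:9,r3:Add2,r4:Add1,r5:Add3

STATUS = TAG Add3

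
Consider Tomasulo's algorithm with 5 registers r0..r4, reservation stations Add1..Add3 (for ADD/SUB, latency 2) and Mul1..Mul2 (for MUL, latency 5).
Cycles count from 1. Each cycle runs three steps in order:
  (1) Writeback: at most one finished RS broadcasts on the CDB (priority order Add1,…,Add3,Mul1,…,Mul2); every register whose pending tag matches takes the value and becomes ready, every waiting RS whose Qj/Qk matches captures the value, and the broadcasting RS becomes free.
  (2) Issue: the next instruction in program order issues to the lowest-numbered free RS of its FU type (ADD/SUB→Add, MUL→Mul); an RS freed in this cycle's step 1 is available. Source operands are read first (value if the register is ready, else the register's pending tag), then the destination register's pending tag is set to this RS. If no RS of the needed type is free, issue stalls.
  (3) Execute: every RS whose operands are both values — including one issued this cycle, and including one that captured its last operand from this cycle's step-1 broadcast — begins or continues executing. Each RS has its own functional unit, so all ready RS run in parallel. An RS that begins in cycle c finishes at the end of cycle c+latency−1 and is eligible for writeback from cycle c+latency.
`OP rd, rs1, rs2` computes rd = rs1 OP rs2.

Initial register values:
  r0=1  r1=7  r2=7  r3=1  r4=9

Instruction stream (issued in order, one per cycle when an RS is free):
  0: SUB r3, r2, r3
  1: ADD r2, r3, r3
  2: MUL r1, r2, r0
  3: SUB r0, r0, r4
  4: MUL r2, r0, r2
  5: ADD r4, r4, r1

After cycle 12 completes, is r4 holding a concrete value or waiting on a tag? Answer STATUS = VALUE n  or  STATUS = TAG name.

STATUS = VALUE 21

  c1: issue SUB r3<-Add1  regs: r0:1,r1:7,r2:7,r3:Add1,r4:9
  c2: issue ADD r2<-Add2  regs: r0:1,r1:7,r2:Add2,r3:Add1,r4:9
  c3: CDB Add1=6; issue MUL r1<-Mul1  regs: r0:1,r1:Mul1,r2:Add2,r3:6,r4:9
  c4: issue SUB r0<-Add1  regs: r0:Add1,r1:Mul1,r2:Add2,r3:6,r4:9
  c5: CDB Add2=12; issue MUL r2<-Mul2  regs: r0:Add1,r1:Mul1,r2:Mul2,r3:6,r4:9
  c6: CDB Add1=-8; issue ADD r4<-Add1  regs: r0:-8,r1:Mul1,r2:Mul2,r3:6,r4:Add1
  c7: -  regs: r0:-8,r1:Mul1,r2:Mul2,r3:6,r4:Add1
  c8: -  regs: r0:-8,r1:Mul1,r2:Mul2,r3:6,r4:Add1
  c9: -  regs: r0:-8,r1:Mul1,r2:Mul2,r3:6,r4:Add1
  c10: CDB Mul1=12  regs: r0:-8,r1:12,r2:Mul2,r3:6,r4:Add1
  c11: CDB Mul2=-96  regs: r0:-8,r1:12,r2:-96,r3:6,r4:Add1
  c12: CDB Add1=21  regs: r0:-8,r1:12,r2:-96,r3:6,r4:21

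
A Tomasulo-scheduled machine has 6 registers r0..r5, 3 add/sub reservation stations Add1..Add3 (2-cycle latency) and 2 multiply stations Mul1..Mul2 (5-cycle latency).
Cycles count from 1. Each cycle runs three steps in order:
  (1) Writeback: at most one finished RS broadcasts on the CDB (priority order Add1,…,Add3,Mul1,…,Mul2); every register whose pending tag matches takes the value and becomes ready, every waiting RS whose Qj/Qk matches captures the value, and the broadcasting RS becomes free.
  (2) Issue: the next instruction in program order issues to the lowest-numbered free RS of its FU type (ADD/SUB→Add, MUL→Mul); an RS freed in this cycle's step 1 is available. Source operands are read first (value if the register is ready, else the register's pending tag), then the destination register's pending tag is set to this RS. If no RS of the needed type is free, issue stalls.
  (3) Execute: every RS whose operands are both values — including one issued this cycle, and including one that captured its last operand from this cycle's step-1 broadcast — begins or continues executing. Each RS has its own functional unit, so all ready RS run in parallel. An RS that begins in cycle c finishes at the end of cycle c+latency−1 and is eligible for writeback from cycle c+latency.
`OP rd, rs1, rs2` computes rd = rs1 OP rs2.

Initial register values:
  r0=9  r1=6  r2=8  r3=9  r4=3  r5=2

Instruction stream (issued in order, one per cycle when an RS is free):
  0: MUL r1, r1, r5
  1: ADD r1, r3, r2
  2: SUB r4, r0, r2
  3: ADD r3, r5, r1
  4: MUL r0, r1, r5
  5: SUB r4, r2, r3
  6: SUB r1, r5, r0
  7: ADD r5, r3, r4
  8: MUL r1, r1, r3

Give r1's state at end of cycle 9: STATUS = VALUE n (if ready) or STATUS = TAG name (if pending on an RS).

STATUS = TAG Mul1

cycle 1: issue MUL r1<-Mul1 // r0:9,r1:Mul1,r2:8,r3:9,r4:3,r5:2
cycle 2: issue ADD r1<-Add1 // r0:9,r1:Add1,r2:8,r3:9,r4:3,r5:2
cycle 3: issue SUB r4<-Add2 // r0:9,r1:Add1,r2:8,r3:9,r4:Add2,r5:2
cycle 4: CDB Add1=17; issue ADD r3<-Add1 // r0:9,r1:17,r2:8,r3:Add1,r4:Add2,r5:2
cycle 5: CDB Add2=1; issue MUL r0<-Mul2 // r0:Mul2,r1:17,r2:8,r3:Add1,r4:1,r5:2
cycle 6: CDB Add1=19; issue SUB r4<-Add1 // r0:Mul2,r1:17,r2:8,r3:19,r4:Add1,r5:2
cycle 7: CDB Mul1=12; issue SUB r1<-Add2 // r0:Mul2,r1:Add2,r2:8,r3:19,r4:Add1,r5:2
cycle 8: CDB Add1=-11; issue ADD r5<-Add1 // r0:Mul2,r1:Add2,r2:8,r3:19,r4:-11,r5:Add1
cycle 9: issue MUL r1<-Mul1 // r0:Mul2,r1:Mul1,r2:8,r3:19,r4:-11,r5:Add1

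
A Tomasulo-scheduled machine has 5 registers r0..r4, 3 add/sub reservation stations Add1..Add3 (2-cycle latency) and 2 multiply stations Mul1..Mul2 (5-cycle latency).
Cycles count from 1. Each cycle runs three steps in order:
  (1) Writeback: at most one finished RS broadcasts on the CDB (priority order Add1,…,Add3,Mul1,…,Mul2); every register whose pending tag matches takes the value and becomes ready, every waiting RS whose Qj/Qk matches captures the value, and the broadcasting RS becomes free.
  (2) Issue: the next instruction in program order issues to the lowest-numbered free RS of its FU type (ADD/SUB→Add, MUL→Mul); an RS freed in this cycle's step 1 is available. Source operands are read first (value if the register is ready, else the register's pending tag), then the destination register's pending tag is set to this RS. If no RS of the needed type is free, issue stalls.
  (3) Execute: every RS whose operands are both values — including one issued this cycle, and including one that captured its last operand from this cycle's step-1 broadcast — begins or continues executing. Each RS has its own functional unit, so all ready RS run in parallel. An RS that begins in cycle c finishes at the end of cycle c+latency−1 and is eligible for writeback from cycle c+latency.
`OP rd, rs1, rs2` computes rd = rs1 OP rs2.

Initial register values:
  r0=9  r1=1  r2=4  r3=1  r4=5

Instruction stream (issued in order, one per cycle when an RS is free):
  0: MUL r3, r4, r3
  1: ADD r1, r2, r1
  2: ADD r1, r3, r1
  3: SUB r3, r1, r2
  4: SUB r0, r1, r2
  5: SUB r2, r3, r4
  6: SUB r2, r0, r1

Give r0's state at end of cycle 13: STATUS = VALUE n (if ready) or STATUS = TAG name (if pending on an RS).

STATUS = VALUE 6

c1: issue MUL r3<-Mul1 | r0:9,r1:1,r2:4,r3:Mul1,r4:5
c2: issue ADD r1<-Add1 | r0:9,r1:Add1,r2:4,r3:Mul1,r4:5
c3: issue ADD r1<-Add2 | r0:9,r1:Add2,r2:4,r3:Mul1,r4:5
c4: CDB Add1=5; issue SUB r3<-Add1 | r0:9,r1:Add2,r2:4,r3:Add1,r4:5
c5: issue SUB r0<-Add3 | r0:Add3,r1:Add2,r2:4,r3:Add1,r4:5
c6: CDB Mul1=5; stall | r0:Add3,r1:Add2,r2:4,r3:Add1,r4:5
c7: stall | r0:Add3,r1:Add2,r2:4,r3:Add1,r4:5
c8: CDB Add2=10; issue SUB r2<-Add2 | r0:Add3,r1:10,r2:Add2,r3:Add1,r4:5
c9: stall | r0:Add3,r1:10,r2:Add2,r3:Add1,r4:5
c10: CDB Add1=6; issue SUB r2<-Add1 | r0:Add3,r1:10,r2:Add1,r3:6,r4:5
c11: CDB Add3=6 | r0:6,r1:10,r2:Add1,r3:6,r4:5
c12: CDB Add2=1 | r0:6,r1:10,r2:Add1,r3:6,r4:5
c13: CDB Add1=-4 | r0:6,r1:10,r2:-4,r3:6,r4:5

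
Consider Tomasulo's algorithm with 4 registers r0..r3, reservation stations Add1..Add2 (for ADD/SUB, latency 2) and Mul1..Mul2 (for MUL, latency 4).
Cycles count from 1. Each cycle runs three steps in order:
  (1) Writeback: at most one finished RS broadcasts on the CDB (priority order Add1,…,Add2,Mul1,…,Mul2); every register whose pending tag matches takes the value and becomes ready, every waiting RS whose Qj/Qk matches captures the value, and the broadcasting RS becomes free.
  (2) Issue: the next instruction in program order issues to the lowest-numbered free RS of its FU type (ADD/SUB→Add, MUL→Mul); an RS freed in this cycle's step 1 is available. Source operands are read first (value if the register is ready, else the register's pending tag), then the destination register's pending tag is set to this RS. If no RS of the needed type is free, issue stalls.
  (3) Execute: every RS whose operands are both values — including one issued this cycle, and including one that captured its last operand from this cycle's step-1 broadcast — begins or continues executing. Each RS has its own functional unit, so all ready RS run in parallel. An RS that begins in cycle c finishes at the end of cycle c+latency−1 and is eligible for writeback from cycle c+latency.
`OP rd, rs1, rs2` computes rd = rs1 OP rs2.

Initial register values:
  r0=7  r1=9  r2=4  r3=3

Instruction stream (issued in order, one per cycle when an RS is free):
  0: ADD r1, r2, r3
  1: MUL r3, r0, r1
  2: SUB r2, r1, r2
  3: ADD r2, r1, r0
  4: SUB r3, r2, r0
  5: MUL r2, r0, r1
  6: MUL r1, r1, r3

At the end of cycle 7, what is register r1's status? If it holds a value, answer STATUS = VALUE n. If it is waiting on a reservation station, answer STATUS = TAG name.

STATUS = TAG Mul1

  c1: issue ADD r1<-Add1  regs: r0:7,r1:Add1,r2:4,r3:3
  c2: issue MUL r3<-Mul1  regs: r0:7,r1:Add1,r2:4,r3:Mul1
  c3: CDB Add1=7; issue SUB r2<-Add1  regs: r0:7,r1:7,r2:Add1,r3:Mul1
  c4: issue ADD r2<-Add2  regs: r0:7,r1:7,r2:Add2,r3:Mul1
  c5: CDB Add1=3; issue SUB r3<-Add1  regs: r0:7,r1:7,r2:Add2,r3:Add1
  c6: CDB Add2=14; issue MUL r2<-Mul2  regs: r0:7,r1:7,r2:Mul2,r3:Add1
  c7: CDB Mul1=49; issue MUL r1<-Mul1  regs: r0:7,r1:Mul1,r2:Mul2,r3:Add1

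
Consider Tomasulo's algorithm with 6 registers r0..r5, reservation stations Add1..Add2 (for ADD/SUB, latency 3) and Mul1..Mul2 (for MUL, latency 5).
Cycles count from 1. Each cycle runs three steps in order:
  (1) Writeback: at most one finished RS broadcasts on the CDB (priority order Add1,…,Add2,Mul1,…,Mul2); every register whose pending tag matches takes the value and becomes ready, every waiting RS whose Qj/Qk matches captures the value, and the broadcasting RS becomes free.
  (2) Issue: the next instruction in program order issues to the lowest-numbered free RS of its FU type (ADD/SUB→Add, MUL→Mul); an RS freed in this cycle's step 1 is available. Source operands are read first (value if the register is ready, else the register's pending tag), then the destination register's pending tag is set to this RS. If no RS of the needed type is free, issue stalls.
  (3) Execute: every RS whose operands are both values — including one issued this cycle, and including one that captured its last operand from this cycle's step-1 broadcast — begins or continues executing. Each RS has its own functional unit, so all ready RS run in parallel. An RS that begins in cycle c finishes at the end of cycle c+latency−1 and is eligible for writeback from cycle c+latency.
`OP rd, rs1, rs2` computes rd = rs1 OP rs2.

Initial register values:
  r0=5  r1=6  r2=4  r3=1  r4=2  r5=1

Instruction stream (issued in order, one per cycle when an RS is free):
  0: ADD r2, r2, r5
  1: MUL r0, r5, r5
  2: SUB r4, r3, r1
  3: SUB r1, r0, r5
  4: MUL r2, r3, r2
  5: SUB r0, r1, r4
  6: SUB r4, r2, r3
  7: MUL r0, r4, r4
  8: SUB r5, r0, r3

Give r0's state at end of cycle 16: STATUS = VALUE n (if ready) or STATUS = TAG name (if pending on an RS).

STATUS = TAG Mul1

c1: issue ADD r2<-Add1 | r0:5,r1:6,r2:Add1,r3:1,r4:2,r5:1
c2: issue MUL r0<-Mul1 | r0:Mul1,r1:6,r2:Add1,r3:1,r4:2,r5:1
c3: issue SUB r4<-Add2 | r0:Mul1,r1:6,r2:Add1,r3:1,r4:Add2,r5:1
c4: CDB Add1=5; issue SUB r1<-Add1 | r0:Mul1,r1:Add1,r2:5,r3:1,r4:Add2,r5:1
c5: issue MUL r2<-Mul2 | r0:Mul1,r1:Add1,r2:Mul2,r3:1,r4:Add2,r5:1
c6: CDB Add2=-5; issue SUB r0<-Add2 | r0:Add2,r1:Add1,r2:Mul2,r3:1,r4:-5,r5:1
c7: CDB Mul1=1; stall | r0:Add2,r1:Add1,r2:Mul2,r3:1,r4:-5,r5:1
c8: stall | r0:Add2,r1:Add1,r2:Mul2,r3:1,r4:-5,r5:1
c9: stall | r0:Add2,r1:Add1,r2:Mul2,r3:1,r4:-5,r5:1
c10: CDB Add1=0; issue SUB r4<-Add1 | r0:Add2,r1:0,r2:Mul2,r3:1,r4:Add1,r5:1
c11: CDB Mul2=5; issue MUL r0<-Mul1 | r0:Mul1,r1:0,r2:5,r3:1,r4:Add1,r5:1
c12: stall | r0:Mul1,r1:0,r2:5,r3:1,r4:Add1,r5:1
c13: CDB Add2=5; issue SUB r5<-Add2 | r0:Mul1,r1:0,r2:5,r3:1,r4:Add1,r5:Add2
c14: CDB Add1=4 | r0:Mul1,r1:0,r2:5,r3:1,r4:4,r5:Add2
c15: - | r0:Mul1,r1:0,r2:5,r3:1,r4:4,r5:Add2
c16: - | r0:Mul1,r1:0,r2:5,r3:1,r4:4,r5:Add2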